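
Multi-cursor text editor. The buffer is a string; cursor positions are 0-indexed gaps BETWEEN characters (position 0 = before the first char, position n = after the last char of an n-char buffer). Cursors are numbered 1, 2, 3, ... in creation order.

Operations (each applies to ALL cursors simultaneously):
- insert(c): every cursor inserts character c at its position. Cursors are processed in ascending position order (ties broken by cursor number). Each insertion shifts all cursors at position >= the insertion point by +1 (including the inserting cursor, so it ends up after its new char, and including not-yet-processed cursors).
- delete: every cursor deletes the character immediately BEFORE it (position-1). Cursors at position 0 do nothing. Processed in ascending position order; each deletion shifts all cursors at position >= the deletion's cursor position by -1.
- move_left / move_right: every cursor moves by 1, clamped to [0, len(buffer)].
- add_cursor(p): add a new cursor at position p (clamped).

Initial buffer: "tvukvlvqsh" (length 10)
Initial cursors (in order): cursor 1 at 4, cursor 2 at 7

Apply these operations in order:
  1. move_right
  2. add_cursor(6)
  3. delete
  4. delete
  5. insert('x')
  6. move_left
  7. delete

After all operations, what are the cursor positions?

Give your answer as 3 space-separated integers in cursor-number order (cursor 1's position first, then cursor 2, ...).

After op 1 (move_right): buffer="tvukvlvqsh" (len 10), cursors c1@5 c2@8, authorship ..........
After op 2 (add_cursor(6)): buffer="tvukvlvqsh" (len 10), cursors c1@5 c3@6 c2@8, authorship ..........
After op 3 (delete): buffer="tvukvsh" (len 7), cursors c1@4 c3@4 c2@5, authorship .......
After op 4 (delete): buffer="tvsh" (len 4), cursors c1@2 c2@2 c3@2, authorship ....
After op 5 (insert('x')): buffer="tvxxxsh" (len 7), cursors c1@5 c2@5 c3@5, authorship ..123..
After op 6 (move_left): buffer="tvxxxsh" (len 7), cursors c1@4 c2@4 c3@4, authorship ..123..
After op 7 (delete): buffer="txsh" (len 4), cursors c1@1 c2@1 c3@1, authorship .3..

Answer: 1 1 1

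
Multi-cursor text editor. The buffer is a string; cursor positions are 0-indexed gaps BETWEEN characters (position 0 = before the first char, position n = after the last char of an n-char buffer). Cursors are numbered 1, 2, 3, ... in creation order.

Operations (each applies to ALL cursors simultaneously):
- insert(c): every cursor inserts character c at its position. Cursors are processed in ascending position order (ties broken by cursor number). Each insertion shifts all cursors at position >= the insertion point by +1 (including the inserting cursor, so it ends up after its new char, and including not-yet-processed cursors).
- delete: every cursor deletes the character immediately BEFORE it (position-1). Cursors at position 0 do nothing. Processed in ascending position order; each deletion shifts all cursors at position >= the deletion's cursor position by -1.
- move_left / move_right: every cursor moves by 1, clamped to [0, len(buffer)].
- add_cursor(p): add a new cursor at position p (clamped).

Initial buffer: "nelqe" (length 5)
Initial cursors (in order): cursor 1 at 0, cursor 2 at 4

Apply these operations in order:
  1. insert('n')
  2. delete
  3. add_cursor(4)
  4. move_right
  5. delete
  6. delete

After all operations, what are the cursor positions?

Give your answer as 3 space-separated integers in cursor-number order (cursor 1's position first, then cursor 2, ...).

After op 1 (insert('n')): buffer="nnelqne" (len 7), cursors c1@1 c2@6, authorship 1....2.
After op 2 (delete): buffer="nelqe" (len 5), cursors c1@0 c2@4, authorship .....
After op 3 (add_cursor(4)): buffer="nelqe" (len 5), cursors c1@0 c2@4 c3@4, authorship .....
After op 4 (move_right): buffer="nelqe" (len 5), cursors c1@1 c2@5 c3@5, authorship .....
After op 5 (delete): buffer="el" (len 2), cursors c1@0 c2@2 c3@2, authorship ..
After op 6 (delete): buffer="" (len 0), cursors c1@0 c2@0 c3@0, authorship 

Answer: 0 0 0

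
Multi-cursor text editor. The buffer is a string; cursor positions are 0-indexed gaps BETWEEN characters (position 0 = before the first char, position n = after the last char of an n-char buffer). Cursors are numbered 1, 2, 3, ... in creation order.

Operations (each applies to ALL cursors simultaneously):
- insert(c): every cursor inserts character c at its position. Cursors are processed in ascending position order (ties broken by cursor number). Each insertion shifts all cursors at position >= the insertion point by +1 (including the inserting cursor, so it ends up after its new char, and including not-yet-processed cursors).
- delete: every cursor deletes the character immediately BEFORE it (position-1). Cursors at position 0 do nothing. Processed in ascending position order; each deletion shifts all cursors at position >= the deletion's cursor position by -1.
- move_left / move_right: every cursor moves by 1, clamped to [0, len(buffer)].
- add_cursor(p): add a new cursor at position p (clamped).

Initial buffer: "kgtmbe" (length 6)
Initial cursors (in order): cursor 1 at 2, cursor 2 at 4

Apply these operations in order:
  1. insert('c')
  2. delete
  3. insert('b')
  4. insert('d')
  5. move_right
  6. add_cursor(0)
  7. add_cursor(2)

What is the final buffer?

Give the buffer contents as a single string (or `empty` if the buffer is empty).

Answer: kgbdtmbdbe

Derivation:
After op 1 (insert('c')): buffer="kgctmcbe" (len 8), cursors c1@3 c2@6, authorship ..1..2..
After op 2 (delete): buffer="kgtmbe" (len 6), cursors c1@2 c2@4, authorship ......
After op 3 (insert('b')): buffer="kgbtmbbe" (len 8), cursors c1@3 c2@6, authorship ..1..2..
After op 4 (insert('d')): buffer="kgbdtmbdbe" (len 10), cursors c1@4 c2@8, authorship ..11..22..
After op 5 (move_right): buffer="kgbdtmbdbe" (len 10), cursors c1@5 c2@9, authorship ..11..22..
After op 6 (add_cursor(0)): buffer="kgbdtmbdbe" (len 10), cursors c3@0 c1@5 c2@9, authorship ..11..22..
After op 7 (add_cursor(2)): buffer="kgbdtmbdbe" (len 10), cursors c3@0 c4@2 c1@5 c2@9, authorship ..11..22..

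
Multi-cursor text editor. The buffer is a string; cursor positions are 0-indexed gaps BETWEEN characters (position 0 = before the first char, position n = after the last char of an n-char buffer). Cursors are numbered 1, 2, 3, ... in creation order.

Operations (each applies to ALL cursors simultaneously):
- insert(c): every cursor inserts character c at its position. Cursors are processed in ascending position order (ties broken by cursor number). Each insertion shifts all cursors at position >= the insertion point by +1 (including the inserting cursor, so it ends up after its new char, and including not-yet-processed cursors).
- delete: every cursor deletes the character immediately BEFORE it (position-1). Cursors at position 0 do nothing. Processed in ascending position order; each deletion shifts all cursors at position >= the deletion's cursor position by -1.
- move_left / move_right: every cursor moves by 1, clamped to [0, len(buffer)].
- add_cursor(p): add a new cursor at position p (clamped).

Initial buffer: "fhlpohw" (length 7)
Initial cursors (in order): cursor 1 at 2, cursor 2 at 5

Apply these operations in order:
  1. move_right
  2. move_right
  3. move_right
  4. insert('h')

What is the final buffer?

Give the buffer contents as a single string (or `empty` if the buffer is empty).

Answer: fhlpohhwh

Derivation:
After op 1 (move_right): buffer="fhlpohw" (len 7), cursors c1@3 c2@6, authorship .......
After op 2 (move_right): buffer="fhlpohw" (len 7), cursors c1@4 c2@7, authorship .......
After op 3 (move_right): buffer="fhlpohw" (len 7), cursors c1@5 c2@7, authorship .......
After op 4 (insert('h')): buffer="fhlpohhwh" (len 9), cursors c1@6 c2@9, authorship .....1..2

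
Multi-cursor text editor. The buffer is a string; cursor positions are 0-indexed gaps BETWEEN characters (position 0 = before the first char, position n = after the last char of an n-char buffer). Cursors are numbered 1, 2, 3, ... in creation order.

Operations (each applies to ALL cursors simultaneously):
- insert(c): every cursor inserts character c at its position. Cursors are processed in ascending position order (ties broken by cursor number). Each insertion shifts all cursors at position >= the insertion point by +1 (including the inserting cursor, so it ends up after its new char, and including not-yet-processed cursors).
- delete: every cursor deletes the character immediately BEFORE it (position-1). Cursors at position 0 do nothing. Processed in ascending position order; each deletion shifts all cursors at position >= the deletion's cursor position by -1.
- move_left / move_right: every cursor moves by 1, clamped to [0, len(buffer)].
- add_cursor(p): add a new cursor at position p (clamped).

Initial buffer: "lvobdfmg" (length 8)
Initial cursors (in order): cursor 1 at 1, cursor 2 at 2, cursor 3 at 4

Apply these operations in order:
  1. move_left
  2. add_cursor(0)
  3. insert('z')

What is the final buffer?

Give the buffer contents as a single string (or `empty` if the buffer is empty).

Answer: zzlzvozbdfmg

Derivation:
After op 1 (move_left): buffer="lvobdfmg" (len 8), cursors c1@0 c2@1 c3@3, authorship ........
After op 2 (add_cursor(0)): buffer="lvobdfmg" (len 8), cursors c1@0 c4@0 c2@1 c3@3, authorship ........
After op 3 (insert('z')): buffer="zzlzvozbdfmg" (len 12), cursors c1@2 c4@2 c2@4 c3@7, authorship 14.2..3.....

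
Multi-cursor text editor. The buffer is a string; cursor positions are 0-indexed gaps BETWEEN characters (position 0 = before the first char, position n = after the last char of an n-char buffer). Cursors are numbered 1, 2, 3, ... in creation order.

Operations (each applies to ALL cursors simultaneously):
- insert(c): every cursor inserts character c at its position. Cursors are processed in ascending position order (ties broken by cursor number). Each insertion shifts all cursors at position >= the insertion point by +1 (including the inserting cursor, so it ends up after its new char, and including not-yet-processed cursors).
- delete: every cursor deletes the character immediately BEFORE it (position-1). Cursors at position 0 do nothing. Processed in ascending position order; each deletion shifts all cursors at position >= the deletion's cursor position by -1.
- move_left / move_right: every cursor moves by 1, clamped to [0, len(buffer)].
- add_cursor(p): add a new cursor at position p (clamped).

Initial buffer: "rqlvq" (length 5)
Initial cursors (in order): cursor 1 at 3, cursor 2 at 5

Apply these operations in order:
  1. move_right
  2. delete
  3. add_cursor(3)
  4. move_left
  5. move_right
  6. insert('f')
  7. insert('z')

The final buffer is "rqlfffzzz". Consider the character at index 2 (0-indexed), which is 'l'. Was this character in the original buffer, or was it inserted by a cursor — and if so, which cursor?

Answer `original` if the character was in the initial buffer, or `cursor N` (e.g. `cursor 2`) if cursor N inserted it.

Answer: original

Derivation:
After op 1 (move_right): buffer="rqlvq" (len 5), cursors c1@4 c2@5, authorship .....
After op 2 (delete): buffer="rql" (len 3), cursors c1@3 c2@3, authorship ...
After op 3 (add_cursor(3)): buffer="rql" (len 3), cursors c1@3 c2@3 c3@3, authorship ...
After op 4 (move_left): buffer="rql" (len 3), cursors c1@2 c2@2 c3@2, authorship ...
After op 5 (move_right): buffer="rql" (len 3), cursors c1@3 c2@3 c3@3, authorship ...
After op 6 (insert('f')): buffer="rqlfff" (len 6), cursors c1@6 c2@6 c3@6, authorship ...123
After op 7 (insert('z')): buffer="rqlfffzzz" (len 9), cursors c1@9 c2@9 c3@9, authorship ...123123
Authorship (.=original, N=cursor N): . . . 1 2 3 1 2 3
Index 2: author = original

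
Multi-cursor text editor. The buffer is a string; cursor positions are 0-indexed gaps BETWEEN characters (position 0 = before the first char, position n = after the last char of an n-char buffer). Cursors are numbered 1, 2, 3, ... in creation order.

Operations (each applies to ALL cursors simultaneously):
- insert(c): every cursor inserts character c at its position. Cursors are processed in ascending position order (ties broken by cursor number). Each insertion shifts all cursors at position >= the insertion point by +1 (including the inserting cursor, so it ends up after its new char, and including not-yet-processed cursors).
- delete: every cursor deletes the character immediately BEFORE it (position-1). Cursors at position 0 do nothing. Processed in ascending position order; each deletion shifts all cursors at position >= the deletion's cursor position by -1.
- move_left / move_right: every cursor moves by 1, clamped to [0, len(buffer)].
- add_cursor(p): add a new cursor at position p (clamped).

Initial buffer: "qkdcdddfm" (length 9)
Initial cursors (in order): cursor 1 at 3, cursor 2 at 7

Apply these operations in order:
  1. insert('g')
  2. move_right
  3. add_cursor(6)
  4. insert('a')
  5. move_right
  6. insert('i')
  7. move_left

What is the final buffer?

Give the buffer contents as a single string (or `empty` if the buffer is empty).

Answer: qkdgcadiadidgfami

Derivation:
After op 1 (insert('g')): buffer="qkdgcdddgfm" (len 11), cursors c1@4 c2@9, authorship ...1....2..
After op 2 (move_right): buffer="qkdgcdddgfm" (len 11), cursors c1@5 c2@10, authorship ...1....2..
After op 3 (add_cursor(6)): buffer="qkdgcdddgfm" (len 11), cursors c1@5 c3@6 c2@10, authorship ...1....2..
After op 4 (insert('a')): buffer="qkdgcadaddgfam" (len 14), cursors c1@6 c3@8 c2@13, authorship ...1.1.3..2.2.
After op 5 (move_right): buffer="qkdgcadaddgfam" (len 14), cursors c1@7 c3@9 c2@14, authorship ...1.1.3..2.2.
After op 6 (insert('i')): buffer="qkdgcadiadidgfami" (len 17), cursors c1@8 c3@11 c2@17, authorship ...1.1.13.3.2.2.2
After op 7 (move_left): buffer="qkdgcadiadidgfami" (len 17), cursors c1@7 c3@10 c2@16, authorship ...1.1.13.3.2.2.2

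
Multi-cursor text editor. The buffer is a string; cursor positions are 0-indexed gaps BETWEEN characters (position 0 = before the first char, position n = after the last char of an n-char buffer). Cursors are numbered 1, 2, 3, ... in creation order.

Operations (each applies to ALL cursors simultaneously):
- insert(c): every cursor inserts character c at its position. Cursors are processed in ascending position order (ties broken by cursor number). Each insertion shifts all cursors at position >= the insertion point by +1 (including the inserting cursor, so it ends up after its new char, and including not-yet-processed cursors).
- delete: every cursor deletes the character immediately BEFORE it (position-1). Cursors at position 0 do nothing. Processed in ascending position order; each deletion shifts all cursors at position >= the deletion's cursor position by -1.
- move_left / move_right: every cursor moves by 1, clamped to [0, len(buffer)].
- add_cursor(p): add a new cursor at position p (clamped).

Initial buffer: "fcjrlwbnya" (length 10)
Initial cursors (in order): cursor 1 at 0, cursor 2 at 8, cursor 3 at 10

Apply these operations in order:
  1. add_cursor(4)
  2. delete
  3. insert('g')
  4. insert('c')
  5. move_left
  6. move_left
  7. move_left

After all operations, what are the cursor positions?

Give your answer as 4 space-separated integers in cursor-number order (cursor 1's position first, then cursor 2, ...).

Answer: 0 9 12 4

Derivation:
After op 1 (add_cursor(4)): buffer="fcjrlwbnya" (len 10), cursors c1@0 c4@4 c2@8 c3@10, authorship ..........
After op 2 (delete): buffer="fcjlwby" (len 7), cursors c1@0 c4@3 c2@6 c3@7, authorship .......
After op 3 (insert('g')): buffer="gfcjglwbgyg" (len 11), cursors c1@1 c4@5 c2@9 c3@11, authorship 1...4...2.3
After op 4 (insert('c')): buffer="gcfcjgclwbgcygc" (len 15), cursors c1@2 c4@7 c2@12 c3@15, authorship 11...44...22.33
After op 5 (move_left): buffer="gcfcjgclwbgcygc" (len 15), cursors c1@1 c4@6 c2@11 c3@14, authorship 11...44...22.33
After op 6 (move_left): buffer="gcfcjgclwbgcygc" (len 15), cursors c1@0 c4@5 c2@10 c3@13, authorship 11...44...22.33
After op 7 (move_left): buffer="gcfcjgclwbgcygc" (len 15), cursors c1@0 c4@4 c2@9 c3@12, authorship 11...44...22.33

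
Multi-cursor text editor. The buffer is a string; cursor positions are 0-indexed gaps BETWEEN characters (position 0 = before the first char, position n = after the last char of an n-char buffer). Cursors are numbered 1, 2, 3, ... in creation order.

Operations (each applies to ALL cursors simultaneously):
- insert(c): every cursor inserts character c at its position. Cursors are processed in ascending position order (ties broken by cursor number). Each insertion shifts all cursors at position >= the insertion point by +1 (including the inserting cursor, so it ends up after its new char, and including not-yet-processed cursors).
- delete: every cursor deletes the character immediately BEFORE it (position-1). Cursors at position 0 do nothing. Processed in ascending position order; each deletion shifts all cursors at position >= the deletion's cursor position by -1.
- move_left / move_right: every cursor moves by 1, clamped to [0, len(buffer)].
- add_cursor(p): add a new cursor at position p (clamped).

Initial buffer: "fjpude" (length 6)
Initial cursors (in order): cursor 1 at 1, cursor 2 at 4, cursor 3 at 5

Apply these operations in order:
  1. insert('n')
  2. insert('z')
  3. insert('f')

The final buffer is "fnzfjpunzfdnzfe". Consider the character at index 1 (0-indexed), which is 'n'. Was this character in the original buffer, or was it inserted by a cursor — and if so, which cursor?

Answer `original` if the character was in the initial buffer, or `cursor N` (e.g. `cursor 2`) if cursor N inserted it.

Answer: cursor 1

Derivation:
After op 1 (insert('n')): buffer="fnjpundne" (len 9), cursors c1@2 c2@6 c3@8, authorship .1...2.3.
After op 2 (insert('z')): buffer="fnzjpunzdnze" (len 12), cursors c1@3 c2@8 c3@11, authorship .11...22.33.
After op 3 (insert('f')): buffer="fnzfjpunzfdnzfe" (len 15), cursors c1@4 c2@10 c3@14, authorship .111...222.333.
Authorship (.=original, N=cursor N): . 1 1 1 . . . 2 2 2 . 3 3 3 .
Index 1: author = 1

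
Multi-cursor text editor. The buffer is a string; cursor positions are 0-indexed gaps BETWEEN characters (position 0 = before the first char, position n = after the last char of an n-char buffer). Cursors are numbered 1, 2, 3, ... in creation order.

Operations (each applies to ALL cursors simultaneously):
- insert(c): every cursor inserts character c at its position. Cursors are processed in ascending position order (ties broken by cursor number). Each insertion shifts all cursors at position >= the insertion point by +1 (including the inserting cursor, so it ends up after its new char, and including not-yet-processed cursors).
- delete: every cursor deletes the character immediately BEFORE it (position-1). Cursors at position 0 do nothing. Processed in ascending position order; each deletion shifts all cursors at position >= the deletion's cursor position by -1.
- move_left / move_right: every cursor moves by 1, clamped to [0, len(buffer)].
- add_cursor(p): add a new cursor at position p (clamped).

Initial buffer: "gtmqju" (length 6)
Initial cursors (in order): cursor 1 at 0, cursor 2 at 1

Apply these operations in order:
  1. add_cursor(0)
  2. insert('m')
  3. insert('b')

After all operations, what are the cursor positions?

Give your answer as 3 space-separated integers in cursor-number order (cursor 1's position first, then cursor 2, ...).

After op 1 (add_cursor(0)): buffer="gtmqju" (len 6), cursors c1@0 c3@0 c2@1, authorship ......
After op 2 (insert('m')): buffer="mmgmtmqju" (len 9), cursors c1@2 c3@2 c2@4, authorship 13.2.....
After op 3 (insert('b')): buffer="mmbbgmbtmqju" (len 12), cursors c1@4 c3@4 c2@7, authorship 1313.22.....

Answer: 4 7 4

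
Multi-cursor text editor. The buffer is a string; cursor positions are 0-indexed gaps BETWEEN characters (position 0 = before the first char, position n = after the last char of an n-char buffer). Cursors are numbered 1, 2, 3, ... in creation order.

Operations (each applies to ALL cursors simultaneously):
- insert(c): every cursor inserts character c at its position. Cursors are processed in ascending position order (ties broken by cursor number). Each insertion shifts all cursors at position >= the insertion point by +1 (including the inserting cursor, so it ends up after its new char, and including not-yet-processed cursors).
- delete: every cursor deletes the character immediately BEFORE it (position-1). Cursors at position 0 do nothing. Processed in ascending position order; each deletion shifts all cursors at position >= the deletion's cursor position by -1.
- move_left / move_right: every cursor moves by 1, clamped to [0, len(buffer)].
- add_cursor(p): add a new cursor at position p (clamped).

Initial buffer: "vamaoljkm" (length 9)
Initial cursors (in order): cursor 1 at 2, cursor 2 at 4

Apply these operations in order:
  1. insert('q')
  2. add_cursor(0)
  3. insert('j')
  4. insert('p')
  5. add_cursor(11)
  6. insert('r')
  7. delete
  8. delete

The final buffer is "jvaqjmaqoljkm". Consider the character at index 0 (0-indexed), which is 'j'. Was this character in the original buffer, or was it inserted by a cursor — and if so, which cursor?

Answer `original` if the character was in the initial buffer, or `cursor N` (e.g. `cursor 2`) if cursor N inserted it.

After op 1 (insert('q')): buffer="vaqmaqoljkm" (len 11), cursors c1@3 c2@6, authorship ..1..2.....
After op 2 (add_cursor(0)): buffer="vaqmaqoljkm" (len 11), cursors c3@0 c1@3 c2@6, authorship ..1..2.....
After op 3 (insert('j')): buffer="jvaqjmaqjoljkm" (len 14), cursors c3@1 c1@5 c2@9, authorship 3..11..22.....
After op 4 (insert('p')): buffer="jpvaqjpmaqjpoljkm" (len 17), cursors c3@2 c1@7 c2@12, authorship 33..111..222.....
After op 5 (add_cursor(11)): buffer="jpvaqjpmaqjpoljkm" (len 17), cursors c3@2 c1@7 c4@11 c2@12, authorship 33..111..222.....
After op 6 (insert('r')): buffer="jprvaqjprmaqjrproljkm" (len 21), cursors c3@3 c1@9 c4@14 c2@16, authorship 333..1111..22422.....
After op 7 (delete): buffer="jpvaqjpmaqjpoljkm" (len 17), cursors c3@2 c1@7 c4@11 c2@12, authorship 33..111..222.....
After op 8 (delete): buffer="jvaqjmaqoljkm" (len 13), cursors c3@1 c1@5 c2@8 c4@8, authorship 3..11..2.....
Authorship (.=original, N=cursor N): 3 . . 1 1 . . 2 . . . . .
Index 0: author = 3

Answer: cursor 3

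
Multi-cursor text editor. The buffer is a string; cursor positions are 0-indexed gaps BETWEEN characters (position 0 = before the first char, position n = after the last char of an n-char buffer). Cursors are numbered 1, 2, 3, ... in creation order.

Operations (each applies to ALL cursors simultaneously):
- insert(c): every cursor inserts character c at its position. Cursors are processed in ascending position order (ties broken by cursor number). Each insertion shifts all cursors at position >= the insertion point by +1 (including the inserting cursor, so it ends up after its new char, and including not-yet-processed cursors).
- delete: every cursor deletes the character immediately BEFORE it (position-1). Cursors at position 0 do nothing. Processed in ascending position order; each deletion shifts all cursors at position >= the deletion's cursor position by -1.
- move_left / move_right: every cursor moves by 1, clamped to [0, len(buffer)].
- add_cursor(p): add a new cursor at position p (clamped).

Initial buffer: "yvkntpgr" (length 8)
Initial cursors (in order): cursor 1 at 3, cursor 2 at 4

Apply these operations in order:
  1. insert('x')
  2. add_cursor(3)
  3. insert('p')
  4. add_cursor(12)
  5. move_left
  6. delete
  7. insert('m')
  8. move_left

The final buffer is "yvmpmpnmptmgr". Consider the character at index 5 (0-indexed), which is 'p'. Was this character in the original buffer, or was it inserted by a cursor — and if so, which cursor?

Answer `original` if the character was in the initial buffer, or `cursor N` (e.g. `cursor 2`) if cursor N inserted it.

Answer: cursor 1

Derivation:
After op 1 (insert('x')): buffer="yvkxnxtpgr" (len 10), cursors c1@4 c2@6, authorship ...1.2....
After op 2 (add_cursor(3)): buffer="yvkxnxtpgr" (len 10), cursors c3@3 c1@4 c2@6, authorship ...1.2....
After op 3 (insert('p')): buffer="yvkpxpnxptpgr" (len 13), cursors c3@4 c1@6 c2@9, authorship ...311.22....
After op 4 (add_cursor(12)): buffer="yvkpxpnxptpgr" (len 13), cursors c3@4 c1@6 c2@9 c4@12, authorship ...311.22....
After op 5 (move_left): buffer="yvkpxpnxptpgr" (len 13), cursors c3@3 c1@5 c2@8 c4@11, authorship ...311.22....
After op 6 (delete): buffer="yvppnptgr" (len 9), cursors c3@2 c1@3 c2@5 c4@7, authorship ..31.2...
After op 7 (insert('m')): buffer="yvmpmpnmptmgr" (len 13), cursors c3@3 c1@5 c2@8 c4@11, authorship ..3311.22.4..
After op 8 (move_left): buffer="yvmpmpnmptmgr" (len 13), cursors c3@2 c1@4 c2@7 c4@10, authorship ..3311.22.4..
Authorship (.=original, N=cursor N): . . 3 3 1 1 . 2 2 . 4 . .
Index 5: author = 1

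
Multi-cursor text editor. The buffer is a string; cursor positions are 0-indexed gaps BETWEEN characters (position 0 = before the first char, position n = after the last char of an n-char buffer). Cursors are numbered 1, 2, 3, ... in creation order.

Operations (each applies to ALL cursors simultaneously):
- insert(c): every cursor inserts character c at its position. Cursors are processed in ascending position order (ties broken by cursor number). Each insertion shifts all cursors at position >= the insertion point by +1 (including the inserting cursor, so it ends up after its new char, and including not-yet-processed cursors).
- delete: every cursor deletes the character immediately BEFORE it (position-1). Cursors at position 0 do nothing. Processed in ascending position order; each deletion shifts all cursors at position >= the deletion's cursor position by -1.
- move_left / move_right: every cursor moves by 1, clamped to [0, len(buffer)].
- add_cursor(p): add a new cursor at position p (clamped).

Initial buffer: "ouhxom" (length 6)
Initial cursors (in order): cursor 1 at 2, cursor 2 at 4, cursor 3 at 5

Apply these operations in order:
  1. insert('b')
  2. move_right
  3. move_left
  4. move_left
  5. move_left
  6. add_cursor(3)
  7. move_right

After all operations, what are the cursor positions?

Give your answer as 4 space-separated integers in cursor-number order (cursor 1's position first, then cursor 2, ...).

Answer: 2 5 7 4

Derivation:
After op 1 (insert('b')): buffer="oubhxbobm" (len 9), cursors c1@3 c2@6 c3@8, authorship ..1..2.3.
After op 2 (move_right): buffer="oubhxbobm" (len 9), cursors c1@4 c2@7 c3@9, authorship ..1..2.3.
After op 3 (move_left): buffer="oubhxbobm" (len 9), cursors c1@3 c2@6 c3@8, authorship ..1..2.3.
After op 4 (move_left): buffer="oubhxbobm" (len 9), cursors c1@2 c2@5 c3@7, authorship ..1..2.3.
After op 5 (move_left): buffer="oubhxbobm" (len 9), cursors c1@1 c2@4 c3@6, authorship ..1..2.3.
After op 6 (add_cursor(3)): buffer="oubhxbobm" (len 9), cursors c1@1 c4@3 c2@4 c3@6, authorship ..1..2.3.
After op 7 (move_right): buffer="oubhxbobm" (len 9), cursors c1@2 c4@4 c2@5 c3@7, authorship ..1..2.3.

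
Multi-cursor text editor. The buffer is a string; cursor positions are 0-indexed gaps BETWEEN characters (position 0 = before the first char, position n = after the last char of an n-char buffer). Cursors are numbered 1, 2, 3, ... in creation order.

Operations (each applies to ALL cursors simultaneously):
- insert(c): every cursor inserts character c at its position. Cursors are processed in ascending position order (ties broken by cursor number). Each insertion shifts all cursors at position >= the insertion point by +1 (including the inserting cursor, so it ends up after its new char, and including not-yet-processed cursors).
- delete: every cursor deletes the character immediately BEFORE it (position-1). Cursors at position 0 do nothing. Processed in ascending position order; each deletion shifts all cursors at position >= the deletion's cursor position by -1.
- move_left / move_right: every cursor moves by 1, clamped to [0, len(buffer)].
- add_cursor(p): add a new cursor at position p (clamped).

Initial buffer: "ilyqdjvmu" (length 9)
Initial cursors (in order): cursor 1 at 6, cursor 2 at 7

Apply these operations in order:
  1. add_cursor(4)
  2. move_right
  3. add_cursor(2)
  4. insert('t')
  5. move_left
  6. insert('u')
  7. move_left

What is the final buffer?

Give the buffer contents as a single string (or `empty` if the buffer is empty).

Answer: ilutyqdutjvutmutu

Derivation:
After op 1 (add_cursor(4)): buffer="ilyqdjvmu" (len 9), cursors c3@4 c1@6 c2@7, authorship .........
After op 2 (move_right): buffer="ilyqdjvmu" (len 9), cursors c3@5 c1@7 c2@8, authorship .........
After op 3 (add_cursor(2)): buffer="ilyqdjvmu" (len 9), cursors c4@2 c3@5 c1@7 c2@8, authorship .........
After op 4 (insert('t')): buffer="iltyqdtjvtmtu" (len 13), cursors c4@3 c3@7 c1@10 c2@12, authorship ..4...3..1.2.
After op 5 (move_left): buffer="iltyqdtjvtmtu" (len 13), cursors c4@2 c3@6 c1@9 c2@11, authorship ..4...3..1.2.
After op 6 (insert('u')): buffer="ilutyqdutjvutmutu" (len 17), cursors c4@3 c3@8 c1@12 c2@15, authorship ..44...33..11.22.
After op 7 (move_left): buffer="ilutyqdutjvutmutu" (len 17), cursors c4@2 c3@7 c1@11 c2@14, authorship ..44...33..11.22.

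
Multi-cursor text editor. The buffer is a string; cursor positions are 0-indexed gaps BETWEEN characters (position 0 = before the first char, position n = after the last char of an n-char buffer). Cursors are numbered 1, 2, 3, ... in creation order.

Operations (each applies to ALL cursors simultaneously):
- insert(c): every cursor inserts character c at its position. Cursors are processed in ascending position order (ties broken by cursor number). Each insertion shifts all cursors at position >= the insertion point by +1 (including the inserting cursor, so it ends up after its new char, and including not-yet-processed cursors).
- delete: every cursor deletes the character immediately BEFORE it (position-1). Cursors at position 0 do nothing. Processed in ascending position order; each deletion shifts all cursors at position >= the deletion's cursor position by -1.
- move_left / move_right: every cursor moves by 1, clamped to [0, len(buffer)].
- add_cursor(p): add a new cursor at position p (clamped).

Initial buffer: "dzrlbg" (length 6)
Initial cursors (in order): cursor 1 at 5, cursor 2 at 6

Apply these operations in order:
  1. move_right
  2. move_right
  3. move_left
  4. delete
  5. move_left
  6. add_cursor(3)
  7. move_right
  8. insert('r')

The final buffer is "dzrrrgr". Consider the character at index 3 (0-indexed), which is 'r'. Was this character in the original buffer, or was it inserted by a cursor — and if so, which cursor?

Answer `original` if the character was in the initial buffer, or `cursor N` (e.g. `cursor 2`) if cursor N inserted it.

Answer: cursor 1

Derivation:
After op 1 (move_right): buffer="dzrlbg" (len 6), cursors c1@6 c2@6, authorship ......
After op 2 (move_right): buffer="dzrlbg" (len 6), cursors c1@6 c2@6, authorship ......
After op 3 (move_left): buffer="dzrlbg" (len 6), cursors c1@5 c2@5, authorship ......
After op 4 (delete): buffer="dzrg" (len 4), cursors c1@3 c2@3, authorship ....
After op 5 (move_left): buffer="dzrg" (len 4), cursors c1@2 c2@2, authorship ....
After op 6 (add_cursor(3)): buffer="dzrg" (len 4), cursors c1@2 c2@2 c3@3, authorship ....
After op 7 (move_right): buffer="dzrg" (len 4), cursors c1@3 c2@3 c3@4, authorship ....
After op 8 (insert('r')): buffer="dzrrrgr" (len 7), cursors c1@5 c2@5 c3@7, authorship ...12.3
Authorship (.=original, N=cursor N): . . . 1 2 . 3
Index 3: author = 1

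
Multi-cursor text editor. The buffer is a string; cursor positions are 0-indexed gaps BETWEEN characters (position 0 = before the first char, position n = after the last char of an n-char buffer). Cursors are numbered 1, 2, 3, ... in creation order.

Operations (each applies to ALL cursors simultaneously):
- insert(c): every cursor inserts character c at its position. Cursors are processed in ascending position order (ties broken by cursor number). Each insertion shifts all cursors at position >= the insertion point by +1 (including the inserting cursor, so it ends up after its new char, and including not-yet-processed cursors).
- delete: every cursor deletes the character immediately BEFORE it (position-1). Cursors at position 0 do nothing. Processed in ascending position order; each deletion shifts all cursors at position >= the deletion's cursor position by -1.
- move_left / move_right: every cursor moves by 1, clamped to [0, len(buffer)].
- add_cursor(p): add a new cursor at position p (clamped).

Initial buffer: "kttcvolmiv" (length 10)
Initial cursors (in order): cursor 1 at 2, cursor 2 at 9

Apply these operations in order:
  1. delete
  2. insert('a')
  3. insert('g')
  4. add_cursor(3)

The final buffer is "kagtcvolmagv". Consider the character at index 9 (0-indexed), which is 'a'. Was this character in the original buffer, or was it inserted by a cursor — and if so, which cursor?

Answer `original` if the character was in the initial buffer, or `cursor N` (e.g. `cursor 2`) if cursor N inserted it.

Answer: cursor 2

Derivation:
After op 1 (delete): buffer="ktcvolmv" (len 8), cursors c1@1 c2@7, authorship ........
After op 2 (insert('a')): buffer="katcvolmav" (len 10), cursors c1@2 c2@9, authorship .1......2.
After op 3 (insert('g')): buffer="kagtcvolmagv" (len 12), cursors c1@3 c2@11, authorship .11......22.
After op 4 (add_cursor(3)): buffer="kagtcvolmagv" (len 12), cursors c1@3 c3@3 c2@11, authorship .11......22.
Authorship (.=original, N=cursor N): . 1 1 . . . . . . 2 2 .
Index 9: author = 2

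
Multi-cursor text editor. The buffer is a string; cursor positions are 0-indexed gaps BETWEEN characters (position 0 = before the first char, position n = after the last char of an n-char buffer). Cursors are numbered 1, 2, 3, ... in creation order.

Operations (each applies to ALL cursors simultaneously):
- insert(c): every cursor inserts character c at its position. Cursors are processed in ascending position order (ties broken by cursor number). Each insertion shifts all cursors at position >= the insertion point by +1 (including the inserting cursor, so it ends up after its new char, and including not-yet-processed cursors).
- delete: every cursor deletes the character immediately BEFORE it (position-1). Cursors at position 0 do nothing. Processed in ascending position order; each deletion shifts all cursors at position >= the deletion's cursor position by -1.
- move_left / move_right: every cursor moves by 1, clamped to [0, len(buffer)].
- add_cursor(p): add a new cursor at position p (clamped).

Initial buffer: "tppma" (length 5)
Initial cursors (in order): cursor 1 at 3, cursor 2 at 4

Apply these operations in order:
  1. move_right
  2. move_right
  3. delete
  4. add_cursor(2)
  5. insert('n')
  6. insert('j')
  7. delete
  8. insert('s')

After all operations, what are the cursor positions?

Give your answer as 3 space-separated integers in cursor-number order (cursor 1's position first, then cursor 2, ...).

After op 1 (move_right): buffer="tppma" (len 5), cursors c1@4 c2@5, authorship .....
After op 2 (move_right): buffer="tppma" (len 5), cursors c1@5 c2@5, authorship .....
After op 3 (delete): buffer="tpp" (len 3), cursors c1@3 c2@3, authorship ...
After op 4 (add_cursor(2)): buffer="tpp" (len 3), cursors c3@2 c1@3 c2@3, authorship ...
After op 5 (insert('n')): buffer="tpnpnn" (len 6), cursors c3@3 c1@6 c2@6, authorship ..3.12
After op 6 (insert('j')): buffer="tpnjpnnjj" (len 9), cursors c3@4 c1@9 c2@9, authorship ..33.1212
After op 7 (delete): buffer="tpnpnn" (len 6), cursors c3@3 c1@6 c2@6, authorship ..3.12
After op 8 (insert('s')): buffer="tpnspnnss" (len 9), cursors c3@4 c1@9 c2@9, authorship ..33.1212

Answer: 9 9 4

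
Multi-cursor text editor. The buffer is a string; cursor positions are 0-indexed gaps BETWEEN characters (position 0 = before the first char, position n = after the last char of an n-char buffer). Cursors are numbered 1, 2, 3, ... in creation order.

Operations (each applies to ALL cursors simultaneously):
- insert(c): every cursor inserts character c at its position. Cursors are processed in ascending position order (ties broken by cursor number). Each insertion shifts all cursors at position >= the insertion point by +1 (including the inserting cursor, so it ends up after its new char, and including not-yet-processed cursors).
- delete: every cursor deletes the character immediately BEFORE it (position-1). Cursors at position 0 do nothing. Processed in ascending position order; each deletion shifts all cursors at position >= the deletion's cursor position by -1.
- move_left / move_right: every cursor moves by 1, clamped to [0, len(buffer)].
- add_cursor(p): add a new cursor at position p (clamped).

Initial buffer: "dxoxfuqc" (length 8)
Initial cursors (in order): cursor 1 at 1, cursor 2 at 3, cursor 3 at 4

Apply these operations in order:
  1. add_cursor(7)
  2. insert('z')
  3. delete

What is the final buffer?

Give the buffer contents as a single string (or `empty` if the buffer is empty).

Answer: dxoxfuqc

Derivation:
After op 1 (add_cursor(7)): buffer="dxoxfuqc" (len 8), cursors c1@1 c2@3 c3@4 c4@7, authorship ........
After op 2 (insert('z')): buffer="dzxozxzfuqzc" (len 12), cursors c1@2 c2@5 c3@7 c4@11, authorship .1..2.3...4.
After op 3 (delete): buffer="dxoxfuqc" (len 8), cursors c1@1 c2@3 c3@4 c4@7, authorship ........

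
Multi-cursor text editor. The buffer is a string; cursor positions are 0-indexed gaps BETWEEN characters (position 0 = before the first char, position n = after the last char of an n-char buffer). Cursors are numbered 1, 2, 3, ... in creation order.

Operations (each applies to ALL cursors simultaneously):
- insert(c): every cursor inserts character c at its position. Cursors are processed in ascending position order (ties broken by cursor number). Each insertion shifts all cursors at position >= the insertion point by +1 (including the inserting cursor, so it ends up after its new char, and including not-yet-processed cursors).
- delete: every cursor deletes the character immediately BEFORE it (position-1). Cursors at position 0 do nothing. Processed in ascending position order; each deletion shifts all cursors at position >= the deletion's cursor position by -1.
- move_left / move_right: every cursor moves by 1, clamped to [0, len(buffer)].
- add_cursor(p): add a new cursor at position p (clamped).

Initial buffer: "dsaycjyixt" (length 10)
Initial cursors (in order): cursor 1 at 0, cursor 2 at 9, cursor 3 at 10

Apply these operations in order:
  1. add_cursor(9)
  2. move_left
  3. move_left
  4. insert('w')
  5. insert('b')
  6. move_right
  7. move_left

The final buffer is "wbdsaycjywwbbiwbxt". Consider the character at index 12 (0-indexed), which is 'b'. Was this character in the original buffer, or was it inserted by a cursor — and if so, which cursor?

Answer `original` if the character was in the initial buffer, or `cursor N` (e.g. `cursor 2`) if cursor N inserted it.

After op 1 (add_cursor(9)): buffer="dsaycjyixt" (len 10), cursors c1@0 c2@9 c4@9 c3@10, authorship ..........
After op 2 (move_left): buffer="dsaycjyixt" (len 10), cursors c1@0 c2@8 c4@8 c3@9, authorship ..........
After op 3 (move_left): buffer="dsaycjyixt" (len 10), cursors c1@0 c2@7 c4@7 c3@8, authorship ..........
After op 4 (insert('w')): buffer="wdsaycjywwiwxt" (len 14), cursors c1@1 c2@10 c4@10 c3@12, authorship 1.......24.3..
After op 5 (insert('b')): buffer="wbdsaycjywwbbiwbxt" (len 18), cursors c1@2 c2@13 c4@13 c3@16, authorship 11.......2424.33..
After op 6 (move_right): buffer="wbdsaycjywwbbiwbxt" (len 18), cursors c1@3 c2@14 c4@14 c3@17, authorship 11.......2424.33..
After op 7 (move_left): buffer="wbdsaycjywwbbiwbxt" (len 18), cursors c1@2 c2@13 c4@13 c3@16, authorship 11.......2424.33..
Authorship (.=original, N=cursor N): 1 1 . . . . . . . 2 4 2 4 . 3 3 . .
Index 12: author = 4

Answer: cursor 4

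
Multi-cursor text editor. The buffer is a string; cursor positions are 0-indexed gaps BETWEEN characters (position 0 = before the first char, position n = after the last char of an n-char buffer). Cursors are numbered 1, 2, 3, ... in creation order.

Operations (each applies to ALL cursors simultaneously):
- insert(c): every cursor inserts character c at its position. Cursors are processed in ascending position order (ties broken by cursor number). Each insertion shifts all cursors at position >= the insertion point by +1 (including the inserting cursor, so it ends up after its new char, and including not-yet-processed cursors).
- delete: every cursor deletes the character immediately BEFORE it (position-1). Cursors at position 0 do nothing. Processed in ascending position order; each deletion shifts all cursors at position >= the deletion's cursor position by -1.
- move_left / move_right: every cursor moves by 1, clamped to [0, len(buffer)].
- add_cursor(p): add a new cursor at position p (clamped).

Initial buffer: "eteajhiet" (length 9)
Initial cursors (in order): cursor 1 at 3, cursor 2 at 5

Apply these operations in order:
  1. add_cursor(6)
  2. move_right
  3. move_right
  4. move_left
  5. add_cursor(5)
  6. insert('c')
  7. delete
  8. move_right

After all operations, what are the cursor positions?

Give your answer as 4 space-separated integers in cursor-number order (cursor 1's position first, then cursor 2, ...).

After op 1 (add_cursor(6)): buffer="eteajhiet" (len 9), cursors c1@3 c2@5 c3@6, authorship .........
After op 2 (move_right): buffer="eteajhiet" (len 9), cursors c1@4 c2@6 c3@7, authorship .........
After op 3 (move_right): buffer="eteajhiet" (len 9), cursors c1@5 c2@7 c3@8, authorship .........
After op 4 (move_left): buffer="eteajhiet" (len 9), cursors c1@4 c2@6 c3@7, authorship .........
After op 5 (add_cursor(5)): buffer="eteajhiet" (len 9), cursors c1@4 c4@5 c2@6 c3@7, authorship .........
After op 6 (insert('c')): buffer="eteacjchcicet" (len 13), cursors c1@5 c4@7 c2@9 c3@11, authorship ....1.4.2.3..
After op 7 (delete): buffer="eteajhiet" (len 9), cursors c1@4 c4@5 c2@6 c3@7, authorship .........
After op 8 (move_right): buffer="eteajhiet" (len 9), cursors c1@5 c4@6 c2@7 c3@8, authorship .........

Answer: 5 7 8 6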